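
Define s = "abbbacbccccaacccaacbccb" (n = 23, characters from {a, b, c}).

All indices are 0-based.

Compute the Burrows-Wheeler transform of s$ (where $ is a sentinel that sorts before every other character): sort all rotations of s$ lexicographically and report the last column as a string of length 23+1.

bcc$abacbbacccccaaccbacb

rank  rotation                  last
    0  $abbbacbccccaacccaacbccb  b
    1  aacbccb$abbbacbccccaaccc  c
    2  aacccaacbccb$abbbacbcccc  c
    3  abbbacbccccaacccaacbccb$  $
    4  acbccb$abbbacbccccaaccca  a
    5  acbccccaacccaacbccb$abbb  b
    6  acccaacbccb$abbbacbcccca  a
    7  b$abbbacbccccaacccaacbcc  c
    8  bacbccccaacccaacbccb$abb  b
    9  bbacbccccaacccaacbccb$ab  b
   10  bbbacbccccaacccaacbccb$a  a
   11  bccb$abbbacbccccaacccaac  c
   12  bccccaacccaacbccb$abbbac  c
   13  caacbccb$abbbacbccccaacc  c
   14  caacccaacbccb$abbbacbccc  c
   15  cb$abbbacbccccaacccaacbc  c
   16  cbccb$abbbacbccccaacccaa  a
   17  cbccccaacccaacbccb$abbba  a
   18  ccaacbccb$abbbacbccccaac  c
   19  ccaacccaacbccb$abbbacbcc  c
   20  ccb$abbbacbccccaacccaacb  b
   21  cccaacbccb$abbbacbccccaa  a
   22  cccaacccaacbccb$abbbacbc  c
   23  ccccaacccaacbccb$abbbacb  b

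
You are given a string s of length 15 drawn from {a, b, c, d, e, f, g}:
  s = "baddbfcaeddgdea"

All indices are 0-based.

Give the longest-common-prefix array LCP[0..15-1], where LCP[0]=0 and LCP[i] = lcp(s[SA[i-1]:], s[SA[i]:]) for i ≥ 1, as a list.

rank→(start, suffix):
  0 → (14, 'a')
  1 → (1, 'addbfcaeddgdea')
  2 → (7, 'aeddgdea')
  3 → (0, 'baddbfcaeddgdea')
  4 → (4, 'bfcaeddgdea')
  5 → (6, 'caeddgdea')
  6 → (3, 'dbfcaeddgdea')
  7 → (2, 'ddbfcaeddgdea')
  8 → (9, 'ddgdea')
  9 → (12, 'dea')
  10 → (10, 'dgdea')
  11 → (13, 'ea')
  12 → (8, 'eddgdea')
  13 → (5, 'fcaeddgdea')
  14 → (11, 'gdea')

SA = [14, 1, 7, 0, 4, 6, 3, 2, 9, 12, 10, 13, 8, 5, 11]
rank  pair      lcp
   1  s[14:],s[1:]  1  'a'
   2  s[1:],s[7:]  1  'a'
   3  s[7:],s[0:]  0  ''
   4  s[0:],s[4:]  1  'b'
   5  s[4:],s[6:]  0  ''
   6  s[6:],s[3:]  0  ''
   7  s[3:],s[2:]  1  'd'
   8  s[2:],s[9:]  2  'dd'
   9  s[9:],s[12:]  1  'd'
  10  s[12:],s[10:]  1  'd'
  11  s[10:],s[13:]  0  ''
  12  s[13:],s[8:]  1  'e'
  13  s[8:],s[5:]  0  ''
  14  s[5:],s[11:]  0  ''

[0, 1, 1, 0, 1, 0, 0, 1, 2, 1, 1, 0, 1, 0, 0]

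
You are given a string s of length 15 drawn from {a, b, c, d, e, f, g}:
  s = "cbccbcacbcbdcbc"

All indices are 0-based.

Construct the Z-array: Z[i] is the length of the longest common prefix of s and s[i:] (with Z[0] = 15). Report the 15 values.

Z[0]=15
i=1: fresh scan; Z[1]=0
i=2: fresh scan; Z[2]=1 scan→box=[2,3)
i=3: fresh scan; Z[3]=3 scan→box=[3,6)
i=4: min(r-i=2, Z[1]=0)=0; Z[4]=0
i=5: min(r-i=1, Z[2]=1)=1; Z[5]=1
i=6: fresh scan; Z[6]=0
i=7: fresh scan; Z[7]=3 scan→box=[7,10)
i=8: min(r-i=2, Z[1]=0)=0; Z[8]=0
i=9: min(r-i=1, Z[2]=1)=1; Z[9]=2 scan→box=[9,11)
i=10: min(r-i=1, Z[1]=0)=0; Z[10]=0
i=11: fresh scan; Z[11]=0
i=12: fresh scan; Z[12]=3 scan→box=[12,15)
i=13: min(r-i=2, Z[1]=0)=0; Z[13]=0
i=14: min(r-i=1, Z[2]=1)=1; Z[14]=1

[15, 0, 1, 3, 0, 1, 0, 3, 0, 2, 0, 0, 3, 0, 1]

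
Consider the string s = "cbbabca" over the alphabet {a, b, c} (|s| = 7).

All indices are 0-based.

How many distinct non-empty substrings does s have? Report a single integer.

24

sorted suffixes:
  #0 SA[0]=6  'a'
  #1 SA[1]=3  'abca'
  #2 SA[2]=2  'babca'
  #3 SA[3]=1  'bbabca'
  #4 SA[4]=4  'bca'
  #5 SA[5]=5  'ca'
  #6 SA[6]=0  'cbbabca'

SA = [6, 3, 2, 1, 4, 5, 0]
[i] adj suffixes → lcp
  [1] 6/3 → 1 ('a')
  [2] 3/2 → 0 ('')
  [3] 2/1 → 1 ('b')
  [4] 1/4 → 1 ('b')
  [5] 4/5 → 0 ('')
  [6] 5/0 → 1 ('c')

n(n+1)/2 = 7·8/2 = 28
Σ LCP = 0 + 1 + 0 + 1 + 1 + 0 + 1 = 4
distinct = 28 − 4 = 24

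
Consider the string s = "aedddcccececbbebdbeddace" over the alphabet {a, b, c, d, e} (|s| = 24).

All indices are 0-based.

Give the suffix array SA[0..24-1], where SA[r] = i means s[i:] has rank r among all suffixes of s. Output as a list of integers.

sorted suffixes:
  #0 SA[0]=21  'ace'
  #1 SA[1]=0  'aedddcccececbbebdbeddace'
  #2 SA[2]=12  'bbebdbeddace'
  #3 SA[3]=15  'bdbeddace'
  #4 SA[4]=13  'bebdbeddace'
  #5 SA[5]=17  'beddace'
  #6 SA[6]=11  'cbbebdbeddace'
  #7 SA[7]=5  'cccececbbebdbeddace'
  #8 SA[8]=6  'ccececbbebdbeddace'
  #9 SA[9]=22  'ce'
  #10 SA[10]=9  'cecbbebdbeddace'
  #11 SA[11]=7  'cececbbebdbeddace'
  #12 SA[12]=20  'dace'
  #13 SA[13]=16  'dbeddace'
  #14 SA[14]=4  'dcccececbbebdbeddace'
  #15 SA[15]=19  'ddace'
  #16 SA[16]=3  'ddcccececbbebdbeddace'
  #17 SA[17]=2  'dddcccececbbebdbeddace'
  #18 SA[18]=23  'e'
  #19 SA[19]=14  'ebdbeddace'
  #20 SA[20]=10  'ecbbebdbeddace'
  #21 SA[21]=8  'ececbbebdbeddace'
  #22 SA[22]=18  'eddace'
  #23 SA[23]=1  'edddcccececbbebdbeddace'

[21, 0, 12, 15, 13, 17, 11, 5, 6, 22, 9, 7, 20, 16, 4, 19, 3, 2, 23, 14, 10, 8, 18, 1]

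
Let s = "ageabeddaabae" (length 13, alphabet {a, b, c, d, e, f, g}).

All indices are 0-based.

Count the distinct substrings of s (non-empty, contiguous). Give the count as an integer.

rank | idx | suffix
   0 |   8 | aabae
   1 |   9 | abae
   2 |   3 | abeddaabae
   3 |  11 | ae
   4 |   0 | ageabeddaabae
   5 |  10 | bae
   6 |   4 | beddaabae
   7 |   7 | daabae
   8 |   6 | ddaabae
   9 |  12 | e
  10 |   2 | eabeddaabae
  11 |   5 | eddaabae
  12 |   1 | geabeddaabae

SA = [8, 9, 3, 11, 0, 10, 4, 7, 6, 12, 2, 5, 1]
rank  pair      lcp
   1  s[8:],s[9:]  1  'a'
   2  s[9:],s[3:]  2  'ab'
   3  s[3:],s[11:]  1  'a'
   4  s[11:],s[0:]  1  'a'
   5  s[0:],s[10:]  0  ''
   6  s[10:],s[4:]  1  'b'
   7  s[4:],s[7:]  0  ''
   8  s[7:],s[6:]  1  'd'
   9  s[6:],s[12:]  0  ''
  10  s[12:],s[2:]  1  'e'
  11  s[2:],s[5:]  1  'e'
  12  s[5:],s[1:]  0  ''

n(n+1)/2 = 13·14/2 = 91
Σ LCP = 0 + 1 + 2 + 1 + 1 + 0 + 1 + 0 + 1 + 0 + 1 + 1 + 0 = 9
distinct = 91 − 9 = 82

82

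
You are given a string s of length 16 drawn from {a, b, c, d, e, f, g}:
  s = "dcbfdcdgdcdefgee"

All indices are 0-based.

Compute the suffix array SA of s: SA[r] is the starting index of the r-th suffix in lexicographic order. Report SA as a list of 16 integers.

[2, 1, 9, 5, 0, 8, 4, 10, 6, 15, 14, 11, 3, 12, 7, 13]

rank→(start, suffix):
  0 → (2, 'bfdcdgdcdefgee')
  1 → (1, 'cbfdcdgdcdefgee')
  2 → (9, 'cdefgee')
  3 → (5, 'cdgdcdefgee')
  4 → (0, 'dcbfdcdgdcdefgee')
  5 → (8, 'dcdefgee')
  6 → (4, 'dcdgdcdefgee')
  7 → (10, 'defgee')
  8 → (6, 'dgdcdefgee')
  9 → (15, 'e')
  10 → (14, 'ee')
  11 → (11, 'efgee')
  12 → (3, 'fdcdgdcdefgee')
  13 → (12, 'fgee')
  14 → (7, 'gdcdefgee')
  15 → (13, 'gee')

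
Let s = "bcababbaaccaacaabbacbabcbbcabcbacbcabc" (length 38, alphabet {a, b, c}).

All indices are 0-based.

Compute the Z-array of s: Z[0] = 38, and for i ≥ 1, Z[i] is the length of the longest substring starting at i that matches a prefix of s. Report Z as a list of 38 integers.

Z[0]=38
i=1: i≥r, start 0; Z[1]=0
i=2: i≥r, start 0; Z[2]=0
i=3: i≥r, start 0; Z[3]=1 extend→box=[3,4)
i=4: i≥r, start 0; Z[4]=0
i=5: i≥r, start 0; Z[5]=1 extend→box=[5,6)
i=6: i≥r, start 0; Z[6]=1 extend→box=[6,7)
i=7: i≥r, start 0; Z[7]=0
i=8: i≥r, start 0; Z[8]=0
i=9: i≥r, start 0; Z[9]=0
i=10: i≥r, start 0; Z[10]=0
i=11: i≥r, start 0; Z[11]=0
i=12: i≥r, start 0; Z[12]=0
i=13: i≥r, start 0; Z[13]=0
i=14: i≥r, start 0; Z[14]=0
i=15: i≥r, start 0; Z[15]=0
i=16: i≥r, start 0; Z[16]=1 extend→box=[16,17)
i=17: i≥r, start 0; Z[17]=1 extend→box=[17,18)
i=18: i≥r, start 0; Z[18]=0
i=19: i≥r, start 0; Z[19]=0
i=20: i≥r, start 0; Z[20]=1 extend→box=[20,21)
i=21: i≥r, start 0; Z[21]=0
i=22: i≥r, start 0; Z[22]=2 extend→box=[22,24)
i=23: min(r-i=1, Z[1]=0)=0; Z[23]=0
i=24: i≥r, start 0; Z[24]=1 extend→box=[24,25)
i=25: i≥r, start 0; Z[25]=4 extend→box=[25,29)
i=26: min(r-i=3, Z[1]=0)=0; Z[26]=0
i=27: min(r-i=2, Z[2]=0)=0; Z[27]=0
i=28: min(r-i=1, Z[3]=1)=1; Z[28]=2 extend→box=[28,30)
i=29: min(r-i=1, Z[1]=0)=0; Z[29]=0
i=30: i≥r, start 0; Z[30]=1 extend→box=[30,31)
i=31: i≥r, start 0; Z[31]=0
i=32: i≥r, start 0; Z[32]=0
i=33: i≥r, start 0; Z[33]=4 extend→box=[33,37)
i=34: min(r-i=3, Z[1]=0)=0; Z[34]=0
i=35: min(r-i=2, Z[2]=0)=0; Z[35]=0
i=36: min(r-i=1, Z[3]=1)=1; Z[36]=2 extend→box=[36,38)
i=37: min(r-i=1, Z[1]=0)=0; Z[37]=0

[38, 0, 0, 1, 0, 1, 1, 0, 0, 0, 0, 0, 0, 0, 0, 0, 1, 1, 0, 0, 1, 0, 2, 0, 1, 4, 0, 0, 2, 0, 1, 0, 0, 4, 0, 0, 2, 0]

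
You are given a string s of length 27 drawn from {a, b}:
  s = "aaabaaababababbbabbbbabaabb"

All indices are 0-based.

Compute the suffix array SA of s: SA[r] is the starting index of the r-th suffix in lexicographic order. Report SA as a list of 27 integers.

sorted suffixes:
  #0 SA[0]=0  'aaabaaababababbbabbbbabaabb'
  #1 SA[1]=4  'aaababababbbabbbbabaabb'
  #2 SA[2]=1  'aabaaababababbbabbbbabaabb'
  #3 SA[3]=5  'aababababbbabbbbabaabb'
  #4 SA[4]=23  'aabb'
  #5 SA[5]=2  'abaaababababbbabbbbabaabb'
  #6 SA[6]=21  'abaabb'
  #7 SA[7]=6  'ababababbbabbbbabaabb'
  #8 SA[8]=8  'abababbbabbbbabaabb'
  #9 SA[9]=10  'ababbbabbbbabaabb'
  #10 SA[10]=24  'abb'
  #11 SA[11]=12  'abbbabbbbabaabb'
  #12 SA[12]=16  'abbbbabaabb'
  #13 SA[13]=26  'b'
  #14 SA[14]=3  'baaababababbbabbbbabaabb'
  #15 SA[15]=22  'baabb'
  #16 SA[16]=20  'babaabb'
  #17 SA[17]=7  'babababbbabbbbabaabb'
  #18 SA[18]=9  'bababbbabbbbabaabb'
  #19 SA[19]=11  'babbbabbbbabaabb'
  #20 SA[20]=15  'babbbbabaabb'
  #21 SA[21]=25  'bb'
  #22 SA[22]=19  'bbabaabb'
  #23 SA[23]=14  'bbabbbbabaabb'
  #24 SA[24]=18  'bbbabaabb'
  #25 SA[25]=13  'bbbabbbbabaabb'
  #26 SA[26]=17  'bbbbabaabb'

[0, 4, 1, 5, 23, 2, 21, 6, 8, 10, 24, 12, 16, 26, 3, 22, 20, 7, 9, 11, 15, 25, 19, 14, 18, 13, 17]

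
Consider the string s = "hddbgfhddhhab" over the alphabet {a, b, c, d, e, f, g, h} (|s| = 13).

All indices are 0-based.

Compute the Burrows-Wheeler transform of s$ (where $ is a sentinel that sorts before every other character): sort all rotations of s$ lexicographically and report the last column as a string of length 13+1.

rank  rotation        last
    0  $hddbgfhddhhab  b
    1  ab$hddbgfhddhh  h
    2  b$hddbgfhddhha  a
    3  bgfhddhhab$hdd  d
    4  dbgfhddhhab$hd  d
    5  ddbgfhddhhab$h  h
    6  ddhhab$hddbgfh  h
    7  dhhab$hddbgfhd  d
    8  fhddhhab$hddbg  g
    9  gfhddhhab$hddb  b
   10  hab$hddbgfhddh  h
   11  hddbgfhddhhab$  $
   12  hddhhab$hddbgf  f
   13  hhab$hddbgfhdd  d

bhaddhhdgbh$fd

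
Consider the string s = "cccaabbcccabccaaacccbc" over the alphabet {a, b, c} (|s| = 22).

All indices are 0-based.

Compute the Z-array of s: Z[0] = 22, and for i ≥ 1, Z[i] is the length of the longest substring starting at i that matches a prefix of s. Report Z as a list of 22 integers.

[22, 2, 1, 0, 0, 0, 0, 4, 2, 1, 0, 0, 2, 1, 0, 0, 0, 3, 2, 1, 0, 1]

Z[0]=22
i=1: outside box; Z[1]=2 extend→box=[1,3)
i=2: min(r-i=1, Z[1]=2)=1; Z[2]=1
i=3: outside box; Z[3]=0
i=4: outside box; Z[4]=0
i=5: outside box; Z[5]=0
i=6: outside box; Z[6]=0
i=7: outside box; Z[7]=4 extend→box=[7,11)
i=8: min(r-i=3, Z[1]=2)=2; Z[8]=2
i=9: min(r-i=2, Z[2]=1)=1; Z[9]=1
i=10: min(r-i=1, Z[3]=0)=0; Z[10]=0
i=11: outside box; Z[11]=0
i=12: outside box; Z[12]=2 extend→box=[12,14)
i=13: min(r-i=1, Z[1]=2)=1; Z[13]=1
i=14: outside box; Z[14]=0
i=15: outside box; Z[15]=0
i=16: outside box; Z[16]=0
i=17: outside box; Z[17]=3 extend→box=[17,20)
i=18: min(r-i=2, Z[1]=2)=2; Z[18]=2
i=19: min(r-i=1, Z[2]=1)=1; Z[19]=1
i=20: outside box; Z[20]=0
i=21: outside box; Z[21]=1 extend→box=[21,22)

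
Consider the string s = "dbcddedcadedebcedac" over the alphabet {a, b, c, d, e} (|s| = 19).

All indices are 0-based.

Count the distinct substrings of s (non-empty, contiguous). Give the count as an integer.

170

rank | idx | suffix
   0 |  17 | ac
   1 |   8 | adedebcedac
   2 |   1 | bcddedcadedebcedac
   3 |  13 | bcedac
   4 |  18 | c
   5 |   7 | cadedebcedac
   6 |   2 | cddedcadedebcedac
   7 |  14 | cedac
   8 |  16 | dac
   9 |   0 | dbcddedcadedebcedac
  10 |   6 | dcadedebcedac
  11 |   3 | ddedcadedebcedac
  12 |  11 | debcedac
  13 |   4 | dedcadedebcedac
  14 |   9 | dedebcedac
  15 |  12 | ebcedac
  16 |  15 | edac
  17 |   5 | edcadedebcedac
  18 |  10 | edebcedac

SA = [17, 8, 1, 13, 18, 7, 2, 14, 16, 0, 6, 3, 11, 4, 9, 12, 15, 5, 10]
[i] adj suffixes → lcp
  [1] 17/8 → 1 ('a')
  [2] 8/1 → 0 ('')
  [3] 1/13 → 2 ('bc')
  [4] 13/18 → 0 ('')
  [5] 18/7 → 1 ('c')
  [6] 7/2 → 1 ('c')
  [7] 2/14 → 1 ('c')
  [8] 14/16 → 0 ('')
  [9] 16/0 → 1 ('d')
  [10] 0/6 → 1 ('d')
  [11] 6/3 → 1 ('d')
  [12] 3/11 → 1 ('d')
  [13] 11/4 → 2 ('de')
  [14] 4/9 → 3 ('ded')
  [15] 9/12 → 0 ('')
  [16] 12/15 → 1 ('e')
  [17] 15/5 → 2 ('ed')
  [18] 5/10 → 2 ('ed')

n(n+1)/2 = 19·20/2 = 190
Σ LCP = 0 + 1 + 0 + 2 + 0 + 1 + 1 + 1 + 0 + 1 + 1 + 1 + 1 + 2 + 3 + 0 + 1 + 2 + 2 = 20
distinct = 190 − 20 = 170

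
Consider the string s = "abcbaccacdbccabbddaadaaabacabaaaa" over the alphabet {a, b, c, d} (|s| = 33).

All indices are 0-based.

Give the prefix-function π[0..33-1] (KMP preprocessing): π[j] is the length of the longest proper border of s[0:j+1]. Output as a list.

π[0] = 0
j=1 s[j]='b': π[1]=0 (border '')
j=2 s[j]='c': π[2]=0 (border '')
j=3 s[j]='b': π[3]=0 (border '')
j=4 s[j]='a': π[4]=1 (border 'a')
j=5 s[j]='c': k: 1→0; π[5]=0 (border '')
j=6 s[j]='c': π[6]=0 (border '')
j=7 s[j]='a': π[7]=1 (border 'a')
j=8 s[j]='c': k: 1→0; π[8]=0 (border '')
j=9 s[j]='d': π[9]=0 (border '')
j=10 s[j]='b': π[10]=0 (border '')
j=11 s[j]='c': π[11]=0 (border '')
j=12 s[j]='c': π[12]=0 (border '')
j=13 s[j]='a': π[13]=1 (border 'a')
j=14 s[j]='b': π[14]=2 (border 'ab')
j=15 s[j]='b': k: 2→0; π[15]=0 (border '')
j=16 s[j]='d': π[16]=0 (border '')
j=17 s[j]='d': π[17]=0 (border '')
j=18 s[j]='a': π[18]=1 (border 'a')
j=19 s[j]='a': k: 1→0; π[19]=1 (border 'a')
j=20 s[j]='d': k: 1→0; π[20]=0 (border '')
j=21 s[j]='a': π[21]=1 (border 'a')
j=22 s[j]='a': k: 1→0; π[22]=1 (border 'a')
j=23 s[j]='a': k: 1→0; π[23]=1 (border 'a')
j=24 s[j]='b': π[24]=2 (border 'ab')
j=25 s[j]='a': k: 2→0; π[25]=1 (border 'a')
j=26 s[j]='c': k: 1→0; π[26]=0 (border '')
j=27 s[j]='a': π[27]=1 (border 'a')
j=28 s[j]='b': π[28]=2 (border 'ab')
j=29 s[j]='a': k: 2→0; π[29]=1 (border 'a')
j=30 s[j]='a': k: 1→0; π[30]=1 (border 'a')
j=31 s[j]='a': k: 1→0; π[31]=1 (border 'a')
j=32 s[j]='a': k: 1→0; π[32]=1 (border 'a')

[0, 0, 0, 0, 1, 0, 0, 1, 0, 0, 0, 0, 0, 1, 2, 0, 0, 0, 1, 1, 0, 1, 1, 1, 2, 1, 0, 1, 2, 1, 1, 1, 1]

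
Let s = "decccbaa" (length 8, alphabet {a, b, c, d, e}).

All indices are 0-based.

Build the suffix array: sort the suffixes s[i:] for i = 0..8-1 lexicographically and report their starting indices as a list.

[7, 6, 5, 4, 3, 2, 0, 1]

rank→(start, suffix):
  0 → (7, 'a')
  1 → (6, 'aa')
  2 → (5, 'baa')
  3 → (4, 'cbaa')
  4 → (3, 'ccbaa')
  5 → (2, 'cccbaa')
  6 → (0, 'decccbaa')
  7 → (1, 'ecccbaa')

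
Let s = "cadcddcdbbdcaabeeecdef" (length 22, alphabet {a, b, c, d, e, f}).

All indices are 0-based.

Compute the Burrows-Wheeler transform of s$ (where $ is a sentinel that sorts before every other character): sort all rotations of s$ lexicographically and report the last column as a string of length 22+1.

rank  rotation                 last
    0  $cadcddcdbbdcaabeeecdef  f
    1  aabeeecdef$cadcddcdbbdc  c
    2  abeeecdef$cadcddcdbbdca  a
    3  adcddcdbbdcaabeeecdef$c  c
    4  bbdcaabeeecdef$cadcddcd  d
    5  bdcaabeeecdef$cadcddcdb  b
    6  beeecdef$cadcddcdbbdcaa  a
    7  caabeeecdef$cadcddcdbbd  d
    8  cadcddcdbbdcaabeeecdef$  $
    9  cdbbdcaabeeecdef$cadcdd  d
   10  cddcdbbdcaabeeecdef$cad  d
   11  cdef$cadcddcdbbdcaabeee  e
   12  dbbdcaabeeecdef$cadcddc  c
   13  dcaabeeecdef$cadcddcdbb  b
   14  dcdbbdcaabeeecdef$cadcd  d
   15  dcddcdbbdcaabeeecdef$ca  a
   16  ddcdbbdcaabeeecdef$cadc  c
   17  def$cadcddcdbbdcaabeeec  c
   18  ecdef$cadcddcdbbdcaabee  e
   19  eecdef$cadcddcdbbdcaabe  e
   20  eeecdef$cadcddcdbbdcaab  b
   21  ef$cadcddcdbbdcaabeeecd  d
   22  f$cadcddcdbbdcaabeeecde  e

fcacdbad$ddecbdacceebde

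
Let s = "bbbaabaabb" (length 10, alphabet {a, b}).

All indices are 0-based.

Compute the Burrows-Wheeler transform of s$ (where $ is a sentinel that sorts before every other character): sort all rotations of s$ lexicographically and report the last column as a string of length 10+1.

rank  rotation     last
    0  $bbbaabaabb  b
    1  aabaabb$bbb  b
    2  aabb$bbbaab  b
    3  abaabb$bbba  a
    4  abb$bbbaaba  a
    5  b$bbbaabaab  b
    6  baabaabb$bb  b
    7  baabb$bbbaa  a
    8  bb$bbbaabaa  a
    9  bbaabaabb$b  b
   10  bbbaabaabb$  $

bbbaabbaab$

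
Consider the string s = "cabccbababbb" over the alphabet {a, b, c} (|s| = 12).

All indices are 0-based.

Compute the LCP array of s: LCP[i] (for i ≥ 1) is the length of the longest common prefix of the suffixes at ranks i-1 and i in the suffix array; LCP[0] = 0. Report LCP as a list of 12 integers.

[0, 2, 2, 0, 1, 3, 1, 2, 1, 0, 1, 1]

rank | idx | suffix
   0 |   6 | ababbb
   1 |   8 | abbb
   2 |   1 | abccbababbb
   3 |  11 | b
   4 |   5 | bababbb
   5 |   7 | babbb
   6 |  10 | bb
   7 |   9 | bbb
   8 |   2 | bccbababbb
   9 |   0 | cabccbababbb
  10 |   4 | cbababbb
  11 |   3 | ccbababbb

SA = [6, 8, 1, 11, 5, 7, 10, 9, 2, 0, 4, 3]
i: (SA[i-1],SA[i]) lcp shared
  1: (6,8) 2 'ab'
  2: (8,1) 2 'ab'
  3: (1,11) 0 ''
  4: (11,5) 1 'b'
  5: (5,7) 3 'bab'
  6: (7,10) 1 'b'
  7: (10,9) 2 'bb'
  8: (9,2) 1 'b'
  9: (2,0) 0 ''
  10: (0,4) 1 'c'
  11: (4,3) 1 'c'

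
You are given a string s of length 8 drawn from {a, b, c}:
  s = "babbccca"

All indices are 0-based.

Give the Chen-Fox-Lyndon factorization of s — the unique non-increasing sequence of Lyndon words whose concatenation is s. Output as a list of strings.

emit factor 1: 'b' (i=0, period=1)
emit factor 2: 'abbccc' (i=1, period=6)
emit factor 3: 'a' (i=7, period=1)

["b", "abbccc", "a"]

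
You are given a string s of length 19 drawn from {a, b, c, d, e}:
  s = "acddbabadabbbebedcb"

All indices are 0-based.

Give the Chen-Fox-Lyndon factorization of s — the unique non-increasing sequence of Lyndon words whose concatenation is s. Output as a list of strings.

["acddb", "abadabbbebedcb"]

emit factor 1: 'acddb' (i=0, period=5)
emit factor 2: 'abadabbbebedcb' (i=5, period=14)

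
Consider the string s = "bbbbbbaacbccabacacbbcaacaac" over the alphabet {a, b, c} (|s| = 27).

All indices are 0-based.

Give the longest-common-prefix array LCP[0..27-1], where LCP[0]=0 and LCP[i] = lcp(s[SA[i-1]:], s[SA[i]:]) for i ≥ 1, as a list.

rank | idx | suffix
   0 |  24 | aac
   1 |  21 | aacaac
   2 |   6 | aacbccabacacbbcaacaac
   3 |  12 | abacacbbcaacaac
   4 |  25 | ac
   5 |  22 | acaac
   6 |  14 | acacbbcaacaac
   7 |  16 | acbbcaacaac
   8 |   7 | acbccabacacbbcaacaac
   9 |   5 | baacbccabacacbbcaacaac
  10 |  13 | bacacbbcaacaac
  11 |   4 | bbaacbccabacacbbcaacaac
  12 |   3 | bbbaacbccabacacbbcaacaac
  13 |   2 | bbbbaacbccabacacbbcaacaac
  14 |   1 | bbbbbaacbccabacacbbcaacaac
  15 |   0 | bbbbbbaacbccabacacbbcaacaac
  16 |  18 | bbcaacaac
  17 |  19 | bcaacaac
  18 |   9 | bccabacacbbcaacaac
  19 |  26 | c
  20 |  23 | caac
  21 |  20 | caacaac
  22 |  11 | cabacacbbcaacaac
  23 |  15 | cacbbcaacaac
  24 |  17 | cbbcaacaac
  25 |   8 | cbccabacacbbcaacaac
  26 |  10 | ccabacacbbcaacaac

SA = [24, 21, 6, 12, 25, 22, 14, 16, 7, 5, 13, 4, 3, 2, 1, 0, 18, 19, 9, 26, 23, 20, 11, 15, 17, 8, 10]
i: (SA[i-1],SA[i]) lcp shared
  1: (24,21) 3 'aac'
  2: (21,6) 3 'aac'
  3: (6,12) 1 'a'
  4: (12,25) 1 'a'
  5: (25,22) 2 'ac'
  6: (22,14) 3 'aca'
  7: (14,16) 2 'ac'
  8: (16,7) 3 'acb'
  9: (7,5) 0 ''
  10: (5,13) 2 'ba'
  11: (13,4) 1 'b'
  12: (4,3) 2 'bb'
  13: (3,2) 3 'bbb'
  14: (2,1) 4 'bbbb'
  15: (1,0) 5 'bbbbb'
  16: (0,18) 2 'bb'
  17: (18,19) 1 'b'
  18: (19,9) 2 'bc'
  19: (9,26) 0 ''
  20: (26,23) 1 'c'
  21: (23,20) 4 'caac'
  22: (20,11) 2 'ca'
  23: (11,15) 2 'ca'
  24: (15,17) 1 'c'
  25: (17,8) 2 'cb'
  26: (8,10) 1 'c'

[0, 3, 3, 1, 1, 2, 3, 2, 3, 0, 2, 1, 2, 3, 4, 5, 2, 1, 2, 0, 1, 4, 2, 2, 1, 2, 1]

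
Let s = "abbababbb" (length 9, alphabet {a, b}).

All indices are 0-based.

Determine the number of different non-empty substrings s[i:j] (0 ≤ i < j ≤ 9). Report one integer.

rank→(start, suffix):
  0 → (3, 'ababbb')
  1 → (0, 'abbababbb')
  2 → (5, 'abbb')
  3 → (8, 'b')
  4 → (2, 'bababbb')
  5 → (4, 'babbb')
  6 → (7, 'bb')
  7 → (1, 'bbababbb')
  8 → (6, 'bbb')

SA = [3, 0, 5, 8, 2, 4, 7, 1, 6]
[i] adj suffixes → lcp
  [1] 3/0 → 2 ('ab')
  [2] 0/5 → 3 ('abb')
  [3] 5/8 → 0 ('')
  [4] 8/2 → 1 ('b')
  [5] 2/4 → 3 ('bab')
  [6] 4/7 → 1 ('b')
  [7] 7/1 → 2 ('bb')
  [8] 1/6 → 2 ('bb')

n(n+1)/2 = 9·10/2 = 45
Σ LCP = 0 + 2 + 3 + 0 + 1 + 3 + 1 + 2 + 2 = 14
distinct = 45 − 14 = 31

31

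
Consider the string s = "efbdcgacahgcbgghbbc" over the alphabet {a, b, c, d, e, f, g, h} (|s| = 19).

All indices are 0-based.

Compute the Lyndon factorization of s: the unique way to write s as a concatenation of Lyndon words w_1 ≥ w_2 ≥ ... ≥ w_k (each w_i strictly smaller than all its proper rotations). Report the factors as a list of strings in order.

emit factor 1: 'ef' (i=0, period=2)
emit factor 2: 'bdcg' (i=2, period=4)
emit factor 3: 'acahgcbgghbbc' (i=6, period=13)

["ef", "bdcg", "acahgcbgghbbc"]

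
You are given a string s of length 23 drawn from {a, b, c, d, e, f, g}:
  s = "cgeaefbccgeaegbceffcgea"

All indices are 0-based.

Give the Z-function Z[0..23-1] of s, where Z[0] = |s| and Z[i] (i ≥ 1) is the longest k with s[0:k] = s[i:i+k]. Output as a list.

[23, 0, 0, 0, 0, 0, 0, 1, 5, 0, 0, 0, 0, 0, 0, 1, 0, 0, 0, 4, 0, 0, 0]

Z[0]=23
i=1: i≥r, start 0; Z[1]=0
i=2: i≥r, start 0; Z[2]=0
i=3: i≥r, start 0; Z[3]=0
i=4: i≥r, start 0; Z[4]=0
i=5: i≥r, start 0; Z[5]=0
i=6: i≥r, start 0; Z[6]=0
i=7: i≥r, start 0; Z[7]=1 extend→box=[7,8)
i=8: i≥r, start 0; Z[8]=5 extend→box=[8,13)
i=9: min(r-i=4, Z[1]=0)=0; Z[9]=0
i=10: min(r-i=3, Z[2]=0)=0; Z[10]=0
i=11: min(r-i=2, Z[3]=0)=0; Z[11]=0
i=12: min(r-i=1, Z[4]=0)=0; Z[12]=0
i=13: i≥r, start 0; Z[13]=0
i=14: i≥r, start 0; Z[14]=0
i=15: i≥r, start 0; Z[15]=1 extend→box=[15,16)
i=16: i≥r, start 0; Z[16]=0
i=17: i≥r, start 0; Z[17]=0
i=18: i≥r, start 0; Z[18]=0
i=19: i≥r, start 0; Z[19]=4 extend→box=[19,23)
i=20: min(r-i=3, Z[1]=0)=0; Z[20]=0
i=21: min(r-i=2, Z[2]=0)=0; Z[21]=0
i=22: min(r-i=1, Z[3]=0)=0; Z[22]=0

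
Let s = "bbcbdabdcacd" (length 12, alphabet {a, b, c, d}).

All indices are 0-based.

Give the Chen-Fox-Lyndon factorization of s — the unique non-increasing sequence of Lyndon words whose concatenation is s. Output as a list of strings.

["bbcbd", "abdcacd"]

emit factor 1: 'bbcbd' (i=0, period=5)
emit factor 2: 'abdcacd' (i=5, period=7)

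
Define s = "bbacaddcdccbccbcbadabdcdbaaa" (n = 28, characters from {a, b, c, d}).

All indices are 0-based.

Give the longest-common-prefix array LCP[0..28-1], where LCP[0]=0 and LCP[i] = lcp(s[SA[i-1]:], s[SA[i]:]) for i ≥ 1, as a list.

[0, 1, 2, 1, 1, 1, 2, 0, 2, 2, 1, 1, 2, 1, 0, 1, 2, 3, 1, 4, 1, 2, 0, 1, 1, 2, 3, 1]

sorted suffixes:
  #0 SA[0]=27  'a'
  #1 SA[1]=26  'aa'
  #2 SA[2]=25  'aaa'
  #3 SA[3]=19  'abdcdbaaa'
  #4 SA[4]=2  'acaddcdccbccbcbadabdcdbaaa'
  #5 SA[5]=17  'adabdcdbaaa'
  #6 SA[6]=4  'addcdccbccbcbadabdcdbaaa'
  #7 SA[7]=24  'baaa'
  #8 SA[8]=1  'bacaddcdccbccbcbadabdcdbaaa'
  #9 SA[9]=16  'badabdcdbaaa'
  #10 SA[10]=0  'bbacaddcdccbccbcbadabdcdbaaa'
  #11 SA[11]=14  'bcbadabdcdbaaa'
  #12 SA[12]=11  'bccbcbadabdcdbaaa'
  #13 SA[13]=20  'bdcdbaaa'
  #14 SA[14]=3  'caddcdccbccbcbadabdcdbaaa'
  #15 SA[15]=15  'cbadabdcdbaaa'
  #16 SA[16]=13  'cbcbadabdcdbaaa'
  #17 SA[17]=10  'cbccbcbadabdcdbaaa'
  #18 SA[18]=12  'ccbcbadabdcdbaaa'
  #19 SA[19]=9  'ccbccbcbadabdcdbaaa'
  #20 SA[20]=22  'cdbaaa'
  #21 SA[21]=7  'cdccbccbcbadabdcdbaaa'
  #22 SA[22]=18  'dabdcdbaaa'
  #23 SA[23]=23  'dbaaa'
  #24 SA[24]=8  'dccbccbcbadabdcdbaaa'
  #25 SA[25]=21  'dcdbaaa'
  #26 SA[26]=6  'dcdccbccbcbadabdcdbaaa'
  #27 SA[27]=5  'ddcdccbccbcbadabdcdbaaa'

SA = [27, 26, 25, 19, 2, 17, 4, 24, 1, 16, 0, 14, 11, 20, 3, 15, 13, 10, 12, 9, 22, 7, 18, 23, 8, 21, 6, 5]
rank  pair      lcp
   1  s[27:],s[26:]  1  'a'
   2  s[26:],s[25:]  2  'aa'
   3  s[25:],s[19:]  1  'a'
   4  s[19:],s[2:]  1  'a'
   5  s[2:],s[17:]  1  'a'
   6  s[17:],s[4:]  2  'ad'
   7  s[4:],s[24:]  0  ''
   8  s[24:],s[1:]  2  'ba'
   9  s[1:],s[16:]  2  'ba'
  10  s[16:],s[0:]  1  'b'
  11  s[0:],s[14:]  1  'b'
  12  s[14:],s[11:]  2  'bc'
  13  s[11:],s[20:]  1  'b'
  14  s[20:],s[3:]  0  ''
  15  s[3:],s[15:]  1  'c'
  16  s[15:],s[13:]  2  'cb'
  17  s[13:],s[10:]  3  'cbc'
  18  s[10:],s[12:]  1  'c'
  19  s[12:],s[9:]  4  'ccbc'
  20  s[9:],s[22:]  1  'c'
  21  s[22:],s[7:]  2  'cd'
  22  s[7:],s[18:]  0  ''
  23  s[18:],s[23:]  1  'd'
  24  s[23:],s[8:]  1  'd'
  25  s[8:],s[21:]  2  'dc'
  26  s[21:],s[6:]  3  'dcd'
  27  s[6:],s[5:]  1  'd'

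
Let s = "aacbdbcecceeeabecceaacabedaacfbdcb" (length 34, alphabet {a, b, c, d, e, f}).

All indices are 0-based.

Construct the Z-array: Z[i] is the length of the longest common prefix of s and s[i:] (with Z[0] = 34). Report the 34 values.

[34, 1, 0, 0, 0, 0, 0, 0, 0, 0, 0, 0, 0, 1, 0, 0, 0, 0, 0, 3, 1, 0, 1, 0, 0, 0, 3, 1, 0, 0, 0, 0, 0, 0]

Z[0]=34
i=1: fresh scan; Z[1]=1 scan→box=[1,2)
i=2: fresh scan; Z[2]=0
i=3: fresh scan; Z[3]=0
i=4: fresh scan; Z[4]=0
i=5: fresh scan; Z[5]=0
i=6: fresh scan; Z[6]=0
i=7: fresh scan; Z[7]=0
i=8: fresh scan; Z[8]=0
i=9: fresh scan; Z[9]=0
i=10: fresh scan; Z[10]=0
i=11: fresh scan; Z[11]=0
i=12: fresh scan; Z[12]=0
i=13: fresh scan; Z[13]=1 scan→box=[13,14)
i=14: fresh scan; Z[14]=0
i=15: fresh scan; Z[15]=0
i=16: fresh scan; Z[16]=0
i=17: fresh scan; Z[17]=0
i=18: fresh scan; Z[18]=0
i=19: fresh scan; Z[19]=3 scan→box=[19,22)
i=20: min(r-i=2, Z[1]=1)=1; Z[20]=1
i=21: min(r-i=1, Z[2]=0)=0; Z[21]=0
i=22: fresh scan; Z[22]=1 scan→box=[22,23)
i=23: fresh scan; Z[23]=0
i=24: fresh scan; Z[24]=0
i=25: fresh scan; Z[25]=0
i=26: fresh scan; Z[26]=3 scan→box=[26,29)
i=27: min(r-i=2, Z[1]=1)=1; Z[27]=1
i=28: min(r-i=1, Z[2]=0)=0; Z[28]=0
i=29: fresh scan; Z[29]=0
i=30: fresh scan; Z[30]=0
i=31: fresh scan; Z[31]=0
i=32: fresh scan; Z[32]=0
i=33: fresh scan; Z[33]=0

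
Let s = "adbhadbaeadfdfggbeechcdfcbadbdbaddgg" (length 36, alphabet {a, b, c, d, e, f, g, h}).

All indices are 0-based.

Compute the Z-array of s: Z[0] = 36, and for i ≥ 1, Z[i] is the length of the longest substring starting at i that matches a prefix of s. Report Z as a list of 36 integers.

[36, 0, 0, 0, 3, 0, 0, 1, 0, 2, 0, 0, 0, 0, 0, 0, 0, 0, 0, 0, 0, 0, 0, 0, 0, 0, 3, 0, 0, 0, 0, 2, 0, 0, 0, 0]

Z[0]=36
i=1: outside box; Z[1]=0
i=2: outside box; Z[2]=0
i=3: outside box; Z[3]=0
i=4: outside box; Z[4]=3 extend→box=[4,7)
i=5: min(r-i=2, Z[1]=0)=0; Z[5]=0
i=6: min(r-i=1, Z[2]=0)=0; Z[6]=0
i=7: outside box; Z[7]=1 extend→box=[7,8)
i=8: outside box; Z[8]=0
i=9: outside box; Z[9]=2 extend→box=[9,11)
i=10: min(r-i=1, Z[1]=0)=0; Z[10]=0
i=11: outside box; Z[11]=0
i=12: outside box; Z[12]=0
i=13: outside box; Z[13]=0
i=14: outside box; Z[14]=0
i=15: outside box; Z[15]=0
i=16: outside box; Z[16]=0
i=17: outside box; Z[17]=0
i=18: outside box; Z[18]=0
i=19: outside box; Z[19]=0
i=20: outside box; Z[20]=0
i=21: outside box; Z[21]=0
i=22: outside box; Z[22]=0
i=23: outside box; Z[23]=0
i=24: outside box; Z[24]=0
i=25: outside box; Z[25]=0
i=26: outside box; Z[26]=3 extend→box=[26,29)
i=27: min(r-i=2, Z[1]=0)=0; Z[27]=0
i=28: min(r-i=1, Z[2]=0)=0; Z[28]=0
i=29: outside box; Z[29]=0
i=30: outside box; Z[30]=0
i=31: outside box; Z[31]=2 extend→box=[31,33)
i=32: min(r-i=1, Z[1]=0)=0; Z[32]=0
i=33: outside box; Z[33]=0
i=34: outside box; Z[34]=0
i=35: outside box; Z[35]=0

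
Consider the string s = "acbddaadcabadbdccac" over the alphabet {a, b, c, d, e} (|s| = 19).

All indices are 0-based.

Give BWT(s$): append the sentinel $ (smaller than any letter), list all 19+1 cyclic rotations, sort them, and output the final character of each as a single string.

cdcc$baadcadcaddaabb

rank  rotation              last
    0  $acbddaadcabadbdccac  c
    1  aadcabadbdccac$acbdd  d
    2  abadbdccac$acbddaadc  c
    3  ac$acbddaadcabadbdcc  c
    4  acbddaadcabadbdccac$  $
    5  adbdccac$acbddaadcab  b
    6  adcabadbdccac$acbdda  a
    7  badbdccac$acbddaadca  a
    8  bdccac$acbddaadcabad  d
    9  bddaadcabadbdccac$ac  c
   10  c$acbddaadcabadbdcca  a
   11  cabadbdccac$acbddaad  d
   12  cac$acbddaadcabadbdc  c
   13  cbddaadcabadbdccac$a  a
   14  ccac$acbddaadcabadbd  d
   15  daadcabadbdccac$acbd  d
   16  dbdccac$acbddaadcaba  a
   17  dcabadbdccac$acbddaa  a
   18  dccac$acbddaadcabadb  b
   19  ddaadcabadbdccac$acb  b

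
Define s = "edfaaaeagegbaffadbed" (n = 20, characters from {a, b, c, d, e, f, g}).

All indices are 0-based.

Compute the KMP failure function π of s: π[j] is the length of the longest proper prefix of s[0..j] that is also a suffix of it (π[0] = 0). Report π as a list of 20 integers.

[0, 0, 0, 0, 0, 0, 1, 0, 0, 1, 0, 0, 0, 0, 0, 0, 0, 0, 1, 2]

π[0] = 0
j=1 s[j]='d': π[1]=0 (border '')
j=2 s[j]='f': π[2]=0 (border '')
j=3 s[j]='a': π[3]=0 (border '')
j=4 s[j]='a': π[4]=0 (border '')
j=5 s[j]='a': π[5]=0 (border '')
j=6 s[j]='e': π[6]=1 (border 'e')
j=7 s[j]='a': k: 1→0; π[7]=0 (border '')
j=8 s[j]='g': π[8]=0 (border '')
j=9 s[j]='e': π[9]=1 (border 'e')
j=10 s[j]='g': k: 1→0; π[10]=0 (border '')
j=11 s[j]='b': π[11]=0 (border '')
j=12 s[j]='a': π[12]=0 (border '')
j=13 s[j]='f': π[13]=0 (border '')
j=14 s[j]='f': π[14]=0 (border '')
j=15 s[j]='a': π[15]=0 (border '')
j=16 s[j]='d': π[16]=0 (border '')
j=17 s[j]='b': π[17]=0 (border '')
j=18 s[j]='e': π[18]=1 (border 'e')
j=19 s[j]='d': π[19]=2 (border 'ed')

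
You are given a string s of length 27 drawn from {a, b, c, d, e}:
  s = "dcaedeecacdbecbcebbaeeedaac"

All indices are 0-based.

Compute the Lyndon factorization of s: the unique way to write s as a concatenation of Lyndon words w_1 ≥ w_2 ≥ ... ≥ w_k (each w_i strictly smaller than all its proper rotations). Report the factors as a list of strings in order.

emit factor 1: 'd' (i=0, period=1)
emit factor 2: 'c' (i=1, period=1)
emit factor 3: 'aedeec' (i=2, period=6)
emit factor 4: 'acdbecbcebbaeeed' (i=8, period=16)
emit factor 5: 'aac' (i=24, period=3)

["d", "c", "aedeec", "acdbecbcebbaeeed", "aac"]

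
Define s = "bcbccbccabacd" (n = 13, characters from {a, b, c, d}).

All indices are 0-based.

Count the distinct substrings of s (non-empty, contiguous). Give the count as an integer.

sorted suffixes:
  #0 SA[0]=8  'abacd'
  #1 SA[1]=10  'acd'
  #2 SA[2]=9  'bacd'
  #3 SA[3]=0  'bcbccbccabacd'
  #4 SA[4]=5  'bccabacd'
  #5 SA[5]=2  'bccbccabacd'
  #6 SA[6]=7  'cabacd'
  #7 SA[7]=4  'cbccabacd'
  #8 SA[8]=1  'cbccbccabacd'
  #9 SA[9]=6  'ccabacd'
  #10 SA[10]=3  'ccbccabacd'
  #11 SA[11]=11  'cd'
  #12 SA[12]=12  'd'

SA = [8, 10, 9, 0, 5, 2, 7, 4, 1, 6, 3, 11, 12]
rank  pair      lcp
   1  s[8:],s[10:]  1  'a'
   2  s[10:],s[9:]  0  ''
   3  s[9:],s[0:]  1  'b'
   4  s[0:],s[5:]  2  'bc'
   5  s[5:],s[2:]  3  'bcc'
   6  s[2:],s[7:]  0  ''
   7  s[7:],s[4:]  1  'c'
   8  s[4:],s[1:]  4  'cbcc'
   9  s[1:],s[6:]  1  'c'
  10  s[6:],s[3:]  2  'cc'
  11  s[3:],s[11:]  1  'c'
  12  s[11:],s[12:]  0  ''

n(n+1)/2 = 13·14/2 = 91
Σ LCP = 0 + 1 + 0 + 1 + 2 + 3 + 0 + 1 + 4 + 1 + 2 + 1 + 0 = 16
distinct = 91 − 16 = 75

75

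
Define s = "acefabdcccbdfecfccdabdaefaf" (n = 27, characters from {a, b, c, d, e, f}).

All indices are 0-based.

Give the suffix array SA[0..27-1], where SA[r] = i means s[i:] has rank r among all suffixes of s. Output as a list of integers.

rank→(start, suffix):
  0 → (19, 'abdaefaf')
  1 → (4, 'abdcccbdfecfccdabdaefaf')
  2 → (0, 'acefabdcccbdfecfccdabdaefaf')
  3 → (22, 'aefaf')
  4 → (25, 'af')
  5 → (20, 'bdaefaf')
  6 → (5, 'bdcccbdfecfccdabdaefaf')
  7 → (10, 'bdfecfccdabdaefaf')
  8 → (9, 'cbdfecfccdabdaefaf')
  9 → (8, 'ccbdfecfccdabdaefaf')
  10 → (7, 'cccbdfecfccdabdaefaf')
  11 → (16, 'ccdabdaefaf')
  12 → (17, 'cdabdaefaf')
  13 → (1, 'cefabdcccbdfecfccdabdaefaf')
  14 → (14, 'cfccdabdaefaf')
  15 → (18, 'dabdaefaf')
  16 → (21, 'daefaf')
  17 → (6, 'dcccbdfecfccdabdaefaf')
  18 → (11, 'dfecfccdabdaefaf')
  19 → (13, 'ecfccdabdaefaf')
  20 → (2, 'efabdcccbdfecfccdabdaefaf')
  21 → (23, 'efaf')
  22 → (26, 'f')
  23 → (3, 'fabdcccbdfecfccdabdaefaf')
  24 → (24, 'faf')
  25 → (15, 'fccdabdaefaf')
  26 → (12, 'fecfccdabdaefaf')

[19, 4, 0, 22, 25, 20, 5, 10, 9, 8, 7, 16, 17, 1, 14, 18, 21, 6, 11, 13, 2, 23, 26, 3, 24, 15, 12]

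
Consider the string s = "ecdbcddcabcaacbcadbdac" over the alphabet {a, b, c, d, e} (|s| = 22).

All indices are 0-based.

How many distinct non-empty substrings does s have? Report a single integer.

228

rank→(start, suffix):
  0 → (11, 'aacbcadbdac')
  1 → (8, 'abcaacbcadbdac')
  2 → (20, 'ac')
  3 → (12, 'acbcadbdac')
  4 → (16, 'adbdac')
  5 → (9, 'bcaacbcadbdac')
  6 → (14, 'bcadbdac')
  7 → (3, 'bcddcabcaacbcadbdac')
  8 → (18, 'bdac')
  9 → (21, 'c')
  10 → (10, 'caacbcadbdac')
  11 → (7, 'cabcaacbcadbdac')
  12 → (15, 'cadbdac')
  13 → (13, 'cbcadbdac')
  14 → (1, 'cdbcddcabcaacbcadbdac')
  15 → (4, 'cddcabcaacbcadbdac')
  16 → (19, 'dac')
  17 → (2, 'dbcddcabcaacbcadbdac')
  18 → (17, 'dbdac')
  19 → (6, 'dcabcaacbcadbdac')
  20 → (5, 'ddcabcaacbcadbdac')
  21 → (0, 'ecdbcddcabcaacbcadbdac')

SA = [11, 8, 20, 12, 16, 9, 14, 3, 18, 21, 10, 7, 15, 13, 1, 4, 19, 2, 17, 6, 5, 0]
rank  pair      lcp
   1  s[11:],s[8:]  1  'a'
   2  s[8:],s[20:]  1  'a'
   3  s[20:],s[12:]  2  'ac'
   4  s[12:],s[16:]  1  'a'
   5  s[16:],s[9:]  0  ''
   6  s[9:],s[14:]  3  'bca'
   7  s[14:],s[3:]  2  'bc'
   8  s[3:],s[18:]  1  'b'
   9  s[18:],s[21:]  0  ''
  10  s[21:],s[10:]  1  'c'
  11  s[10:],s[7:]  2  'ca'
  12  s[7:],s[15:]  2  'ca'
  13  s[15:],s[13:]  1  'c'
  14  s[13:],s[1:]  1  'c'
  15  s[1:],s[4:]  2  'cd'
  16  s[4:],s[19:]  0  ''
  17  s[19:],s[2:]  1  'd'
  18  s[2:],s[17:]  2  'db'
  19  s[17:],s[6:]  1  'd'
  20  s[6:],s[5:]  1  'd'
  21  s[5:],s[0:]  0  ''

n(n+1)/2 = 22·23/2 = 253
Σ LCP = 0 + 1 + 1 + 2 + 1 + 0 + 3 + 2 + 1 + 0 + 1 + 2 + 2 + 1 + 1 + 2 + 0 + 1 + 2 + 1 + 1 + 0 = 25
distinct = 253 − 25 = 228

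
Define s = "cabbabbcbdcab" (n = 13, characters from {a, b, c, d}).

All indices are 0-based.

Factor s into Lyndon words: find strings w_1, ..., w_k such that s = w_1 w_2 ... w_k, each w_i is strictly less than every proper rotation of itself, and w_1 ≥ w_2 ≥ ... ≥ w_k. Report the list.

["c", "abbabbcbdc", "ab"]

emit factor 1: 'c' (i=0, period=1)
emit factor 2: 'abbabbcbdc' (i=1, period=10)
emit factor 3: 'ab' (i=11, period=2)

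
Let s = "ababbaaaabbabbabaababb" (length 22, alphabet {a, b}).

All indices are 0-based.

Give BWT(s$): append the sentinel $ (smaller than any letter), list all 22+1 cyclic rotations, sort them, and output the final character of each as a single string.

bbababa$bbbabbabaabaaaa

rank  rotation                 last
    0  $ababbaaaabbabbabaababb  b
    1  aaaabbabbabaababb$ababb  b
    2  aaabbabbabaababb$ababba  a
    3  aababb$ababbaaaabbabbab  b
    4  aabbabbabaababb$ababbaa  a
    5  abaababb$ababbaaaabbabb  b
    6  ababb$ababbaaaabbabbaba  a
    7  ababbaaaabbabbabaababb$  $
    8  abb$ababbaaaabbabbabaab  b
    9  abbaaaabbabbabaababb$ab  b
   10  abbabaababb$ababbaaaabb  b
   11  abbabbabaababb$ababbaaa  a
   12  b$ababbaaaabbabbabaabab  b
   13  baaaabbabbabaababb$abab  b
   14  baababb$ababbaaaabbabba  a
   15  babaababb$ababbaaaabbab  b
   16  babb$ababbaaaabbabbabaa  a
   17  babbaaaabbabbabaababb$a  a
   18  babbabaababb$ababbaaaab  b
   19  bb$ababbaaaabbabbabaaba  a
   20  bbaaaabbabbabaababb$aba  a
   21  bbabaababb$ababbaaaabba  a
   22  bbabbabaababb$ababbaaaa  a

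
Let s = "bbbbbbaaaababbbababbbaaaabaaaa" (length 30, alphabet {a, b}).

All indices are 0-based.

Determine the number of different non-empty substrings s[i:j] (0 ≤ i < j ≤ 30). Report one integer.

rank | idx | suffix
   0 |  29 | a
   1 |  28 | aa
   2 |  27 | aaa
   3 |  26 | aaaa
   4 |  21 | aaaabaaaa
   5 |   6 | aaaababbbababbbaaaabaaaa
   6 |  22 | aaabaaaa
   7 |   7 | aaababbbababbbaaaabaaaa
   8 |  23 | aabaaaa
   9 |   8 | aababbbababbbaaaabaaaa
  10 |  24 | abaaaa
  11 |  15 | ababbbaaaabaaaa
  12 |   9 | ababbbababbbaaaabaaaa
  13 |  17 | abbbaaaabaaaa
  14 |  11 | abbbababbbaaaabaaaa
  15 |  25 | baaaa
  16 |  20 | baaaabaaaa
  17 |   5 | baaaababbbababbbaaaabaaaa
  18 |  14 | bababbbaaaabaaaa
  19 |  16 | babbbaaaabaaaa
  20 |  10 | babbbababbbaaaabaaaa
  21 |  19 | bbaaaabaaaa
  22 |   4 | bbaaaababbbababbbaaaabaaaa
  23 |  13 | bbababbbaaaabaaaa
  24 |  18 | bbbaaaabaaaa
  25 |   3 | bbbaaaababbbababbbaaaabaaaa
  26 |  12 | bbbababbbaaaabaaaa
  27 |   2 | bbbbaaaababbbababbbaaaabaaaa
  28 |   1 | bbbbbaaaababbbababbbaaaabaaaa
  29 |   0 | bbbbbbaaaababbbababbbaaaabaaaa

SA = [29, 28, 27, 26, 21, 6, 22, 7, 23, 8, 24, 15, 9, 17, 11, 25, 20, 5, 14, 16, 10, 19, 4, 13, 18, 3, 12, 2, 1, 0]
rank  pair      lcp
   1  s[29:],s[28:]  1  'a'
   2  s[28:],s[27:]  2  'aa'
   3  s[27:],s[26:]  3  'aaa'
   4  s[26:],s[21:]  4  'aaaa'
   5  s[21:],s[6:]  6  'aaaaba'
   6  s[6:],s[22:]  3  'aaa'
   7  s[22:],s[7:]  5  'aaaba'
   8  s[7:],s[23:]  2  'aa'
   9  s[23:],s[8:]  4  'aaba'
  10  s[8:],s[24:]  1  'a'
  11  s[24:],s[15:]  3  'aba'
  12  s[15:],s[9:]  7  'ababbba'
  13  s[9:],s[17:]  2  'ab'
  14  s[17:],s[11:]  5  'abbba'
  15  s[11:],s[25:]  0  ''
  16  s[25:],s[20:]  5  'baaaa'
  17  s[20:],s[5:]  7  'baaaaba'
  18  s[5:],s[14:]  2  'ba'
  19  s[14:],s[16:]  3  'bab'
  20  s[16:],s[10:]  6  'babbba'
  21  s[10:],s[19:]  1  'b'
  22  s[19:],s[4:]  8  'bbaaaaba'
  23  s[4:],s[13:]  3  'bba'
  24  s[13:],s[18:]  2  'bb'
  25  s[18:],s[3:]  9  'bbbaaaaba'
  26  s[3:],s[12:]  4  'bbba'
  27  s[12:],s[2:]  3  'bbb'
  28  s[2:],s[1:]  4  'bbbb'
  29  s[1:],s[0:]  5  'bbbbb'

n(n+1)/2 = 30·31/2 = 465
Σ LCP = 0 + 1 + 2 + 3 + 4 + 6 + 3 + 5 + 2 + 4 + 1 + 3 + 7 + 2 + 5 + 0 + 5 + 7 + 2 + 3 + 6 + 1 + 8 + 3 + 2 + 9 + 4 + 3 + 4 + 5 = 110
distinct = 465 − 110 = 355

355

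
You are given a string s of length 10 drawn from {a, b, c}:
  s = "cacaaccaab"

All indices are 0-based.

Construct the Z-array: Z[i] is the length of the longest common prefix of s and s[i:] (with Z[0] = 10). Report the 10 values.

[10, 0, 2, 0, 0, 1, 2, 0, 0, 0]

Z[0]=10
i=1: outside box; Z[1]=0
i=2: outside box; Z[2]=2 extend→box=[2,4)
i=3: min(r-i=1, Z[1]=0)=0; Z[3]=0
i=4: outside box; Z[4]=0
i=5: outside box; Z[5]=1 extend→box=[5,6)
i=6: outside box; Z[6]=2 extend→box=[6,8)
i=7: min(r-i=1, Z[1]=0)=0; Z[7]=0
i=8: outside box; Z[8]=0
i=9: outside box; Z[9]=0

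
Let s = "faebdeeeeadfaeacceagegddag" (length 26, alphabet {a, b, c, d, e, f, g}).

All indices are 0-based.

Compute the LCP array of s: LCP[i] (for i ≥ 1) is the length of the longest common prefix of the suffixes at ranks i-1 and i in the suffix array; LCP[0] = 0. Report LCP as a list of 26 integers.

[0, 1, 1, 2, 1, 2, 0, 0, 1, 0, 1, 1, 1, 0, 2, 2, 1, 1, 2, 3, 1, 0, 3, 0, 1, 1]

sorted suffixes:
  #0 SA[0]=14  'acceagegddag'
  #1 SA[1]=9  'adfaeacceagegddag'
  #2 SA[2]=12  'aeacceagegddag'
  #3 SA[3]=1  'aebdeeeeadfaeacceagegddag'
  #4 SA[4]=24  'ag'
  #5 SA[5]=18  'agegddag'
  #6 SA[6]=3  'bdeeeeadfaeacceagegddag'
  #7 SA[7]=15  'cceagegddag'
  #8 SA[8]=16  'ceagegddag'
  #9 SA[9]=23  'dag'
  #10 SA[10]=22  'ddag'
  #11 SA[11]=4  'deeeeadfaeacceagegddag'
  #12 SA[12]=10  'dfaeacceagegddag'
  #13 SA[13]=13  'eacceagegddag'
  #14 SA[14]=8  'eadfaeacceagegddag'
  #15 SA[15]=17  'eagegddag'
  #16 SA[16]=2  'ebdeeeeadfaeacceagegddag'
  #17 SA[17]=7  'eeadfaeacceagegddag'
  #18 SA[18]=6  'eeeadfaeacceagegddag'
  #19 SA[19]=5  'eeeeadfaeacceagegddag'
  #20 SA[20]=20  'egddag'
  #21 SA[21]=11  'faeacceagegddag'
  #22 SA[22]=0  'faebdeeeeadfaeacceagegddag'
  #23 SA[23]=25  'g'
  #24 SA[24]=21  'gddag'
  #25 SA[25]=19  'gegddag'

SA = [14, 9, 12, 1, 24, 18, 3, 15, 16, 23, 22, 4, 10, 13, 8, 17, 2, 7, 6, 5, 20, 11, 0, 25, 21, 19]
rank  pair      lcp
   1  s[14:],s[9:]  1  'a'
   2  s[9:],s[12:]  1  'a'
   3  s[12:],s[1:]  2  'ae'
   4  s[1:],s[24:]  1  'a'
   5  s[24:],s[18:]  2  'ag'
   6  s[18:],s[3:]  0  ''
   7  s[3:],s[15:]  0  ''
   8  s[15:],s[16:]  1  'c'
   9  s[16:],s[23:]  0  ''
  10  s[23:],s[22:]  1  'd'
  11  s[22:],s[4:]  1  'd'
  12  s[4:],s[10:]  1  'd'
  13  s[10:],s[13:]  0  ''
  14  s[13:],s[8:]  2  'ea'
  15  s[8:],s[17:]  2  'ea'
  16  s[17:],s[2:]  1  'e'
  17  s[2:],s[7:]  1  'e'
  18  s[7:],s[6:]  2  'ee'
  19  s[6:],s[5:]  3  'eee'
  20  s[5:],s[20:]  1  'e'
  21  s[20:],s[11:]  0  ''
  22  s[11:],s[0:]  3  'fae'
  23  s[0:],s[25:]  0  ''
  24  s[25:],s[21:]  1  'g'
  25  s[21:],s[19:]  1  'g'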